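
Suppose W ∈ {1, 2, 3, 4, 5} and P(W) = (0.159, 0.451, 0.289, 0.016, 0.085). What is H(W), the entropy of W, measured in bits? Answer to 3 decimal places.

H(W) = −Σ p·log₂ p.
  −(0.159)·log₂(0.159) = 0.4218
  −(0.451)·log₂(0.451) = 0.5181
  −(0.289)·log₂(0.289) = 0.5176
  −(0.016)·log₂(0.016) = 0.0955
  −(0.085)·log₂(0.085) = 0.3023
Sum: 0.4218 + 0.5181 + 0.5176 + 0.0955 + 0.3023 = 1.855 bits.

1.855 bits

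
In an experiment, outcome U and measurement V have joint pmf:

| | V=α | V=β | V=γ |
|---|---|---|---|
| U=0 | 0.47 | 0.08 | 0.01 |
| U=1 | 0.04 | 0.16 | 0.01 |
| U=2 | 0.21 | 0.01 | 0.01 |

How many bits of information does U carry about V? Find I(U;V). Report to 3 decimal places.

Marginals: p(U) = (0.5600, 0.2100, 0.2300), p(V) = (0.7200, 0.2500, 0.0300).
I(U;V) = H(U) + H(V) − H(U,V).
H(U) = 1.4289, H(V) = 0.9930, H(U,V) = 2.1508.
I(U;V) = 1.4289 + 0.9930 − 2.1508 = 0.271 bits.

0.271 bits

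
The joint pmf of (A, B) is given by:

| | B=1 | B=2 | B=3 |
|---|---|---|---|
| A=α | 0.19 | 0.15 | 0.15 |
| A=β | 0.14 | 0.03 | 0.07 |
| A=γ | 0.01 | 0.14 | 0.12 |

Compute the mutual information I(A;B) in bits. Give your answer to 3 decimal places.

0.168 bits

Marginals: p(A) = (0.4900, 0.2400, 0.2700), p(B) = (0.3400, 0.3200, 0.3400).
I(A;B) = Σ p(x,y)·log₂[p(x,y)/(p(x)p(y))].
  (α,1): 0.19·log₂(1.1405) = 0.0360
  (α,2): 0.15·log₂(0.9566) = -0.0096
  (α,3): 0.15·log₂(0.9004) = -0.0227
  (β,1): 0.14·log₂(1.7157) = 0.1090
  (β,2): 0.03·log₂(0.3906) = -0.0407
  (β,3): 0.07·log₂(0.8578) = -0.0155
  (γ,1): 0.01·log₂(0.1089) = -0.0320
  (γ,2): 0.14·log₂(1.6204) = 0.0975
  (γ,3): 0.12·log₂(1.3072) = 0.0464
Sum = 0.168 bits.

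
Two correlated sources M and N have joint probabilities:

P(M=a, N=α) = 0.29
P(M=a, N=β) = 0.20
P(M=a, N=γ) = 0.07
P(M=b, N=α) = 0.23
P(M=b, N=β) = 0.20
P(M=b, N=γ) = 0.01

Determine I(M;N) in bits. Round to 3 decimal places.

0.031 bits

Marginals: p(M) = (0.5600, 0.4400), p(N) = (0.5200, 0.4000, 0.0800).
I(M;N) = H(M) + H(N) − H(M,N).
H(M) = 0.9896, H(N) = 1.3109, H(M,N) = 2.2693.
I(M;N) = 0.9896 + 1.3109 − 2.2693 = 0.031 bits.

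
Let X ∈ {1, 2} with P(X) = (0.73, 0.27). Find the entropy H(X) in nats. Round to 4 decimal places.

H(X) = −Σ p·ln p.
  −(0.73)·ln(0.73) = 0.22974
  −(0.27)·ln(0.27) = 0.35352
Sum: 0.22974 + 0.35352 = 0.5833 nats.

0.5833 nats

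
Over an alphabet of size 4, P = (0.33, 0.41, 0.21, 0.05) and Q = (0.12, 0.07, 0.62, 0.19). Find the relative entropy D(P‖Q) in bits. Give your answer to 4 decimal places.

D(P‖Q) = Σ p·log₂(p/q).
  0.33·log₂(0.33/0.12) = 0.48161
  0.41·log₂(0.41/0.07) = 1.04558
  0.21·log₂(0.21/0.62) = -0.32799
  0.05·log₂(0.05/0.19) = -0.09630
D(P‖Q) = 1.1029 bits.

1.1029 bits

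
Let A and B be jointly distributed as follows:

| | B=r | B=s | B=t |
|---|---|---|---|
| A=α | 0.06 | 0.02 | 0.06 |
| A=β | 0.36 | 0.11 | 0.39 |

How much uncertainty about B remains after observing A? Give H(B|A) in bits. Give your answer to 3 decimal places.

1.426 bits

Chain rule: H(B|A) = H(A,B) − H(A).
Marginals: p(A) = (0.1400, 0.8600), p(B) = (0.4200, 0.1300, 0.4500).
H(A,B) = 2.0106 bits; H(A) = 0.5842 bits.
H(B|A) = 2.0106 − 0.5842 = 1.426 bits.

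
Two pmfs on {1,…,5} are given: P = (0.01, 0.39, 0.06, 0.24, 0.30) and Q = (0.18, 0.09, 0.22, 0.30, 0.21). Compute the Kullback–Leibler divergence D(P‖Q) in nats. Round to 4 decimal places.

0.5185 nats

D(P‖Q) = Σ p·ln(p/q).
  0.01·ln(0.01/0.18) = -0.02890
  0.39·ln(0.39/0.09) = 0.57187
  0.06·ln(0.06/0.22) = -0.07796
  0.24·ln(0.24/0.30) = -0.05355
  0.30·ln(0.30/0.21) = 0.10700
D(P‖Q) = 0.5185 nats.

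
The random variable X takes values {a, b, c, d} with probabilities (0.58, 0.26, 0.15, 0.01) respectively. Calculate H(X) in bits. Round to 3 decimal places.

H(X) = −Σ p·log₂ p.
  −(0.58)·log₂(0.58) = 0.4558
  −(0.26)·log₂(0.26) = 0.5053
  −(0.15)·log₂(0.15) = 0.4105
  −(0.01)·log₂(0.01) = 0.0664
Sum: 0.4558 + 0.5053 + 0.4105 + 0.0664 = 1.438 bits.

1.438 bits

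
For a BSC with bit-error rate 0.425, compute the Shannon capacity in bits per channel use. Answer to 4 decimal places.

Binary symmetric channel: C = 1 − h₂(ε) where h₂ is the binary entropy function.
h₂(0.425) = −0.425·log₂0.425 − 0.575·log₂0.575 = 0.9837.
C = 1 − 0.9837 = 0.0163 bits per channel use.

0.0163 bits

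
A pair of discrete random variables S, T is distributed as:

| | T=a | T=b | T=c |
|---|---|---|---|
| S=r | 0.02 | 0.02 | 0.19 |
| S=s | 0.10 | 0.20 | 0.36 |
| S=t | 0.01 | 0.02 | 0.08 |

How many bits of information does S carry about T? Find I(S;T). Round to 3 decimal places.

Marginals: p(S) = (0.2300, 0.6600, 0.1100), p(T) = (0.1300, 0.2400, 0.6300).
I(S;T) = H(S) + H(T) − H(S,T).
H(S) = 1.2336, H(T) = 1.2967, H(S,T) = 2.4790.
I(S;T) = 1.2336 + 1.2967 − 2.4790 = 0.051 bits.

0.051 bits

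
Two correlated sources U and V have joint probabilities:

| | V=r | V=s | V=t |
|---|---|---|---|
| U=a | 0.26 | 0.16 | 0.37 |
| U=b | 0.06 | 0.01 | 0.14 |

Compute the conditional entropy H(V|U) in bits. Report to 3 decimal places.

1.425 bits

Marginals: p(U) = (0.7900, 0.2100), p(V) = (0.3200, 0.1700, 0.5100).
H(V|U) = Σ p(U) · H(V|U=·).
  U=a: p=0.7900, H(V|U=a) = 1.5068
  U=b: p=0.2100, H(V|U=b) = 1.1155
Weighted sum = 1.425 bits.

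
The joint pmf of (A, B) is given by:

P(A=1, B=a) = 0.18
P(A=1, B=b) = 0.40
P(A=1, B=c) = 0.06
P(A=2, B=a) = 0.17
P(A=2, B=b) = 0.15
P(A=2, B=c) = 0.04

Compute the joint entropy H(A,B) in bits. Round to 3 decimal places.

2.248 bits

H(A,B) = −Σ p(x,y)·log₂ p(x,y) over all 6 cells.
  cell (1,a): −0.18·log₂0.18 = 0.4453
  cell (1,b): −0.40·log₂0.40 = 0.5288
  cell (1,c): −0.06·log₂0.06 = 0.2435
  cell (2,a): −0.17·log₂0.17 = 0.4346
  cell (2,b): −0.15·log₂0.15 = 0.4105
  cell (2,c): −0.04·log₂0.04 = 0.1858
Sum = 2.248 bits.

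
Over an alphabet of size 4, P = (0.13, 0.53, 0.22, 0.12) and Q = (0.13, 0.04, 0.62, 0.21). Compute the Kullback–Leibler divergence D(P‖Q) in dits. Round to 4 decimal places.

D(P‖Q) = Σ p·log₁₀(p/q).
  0.13·log₁₀(0.13/0.13) = 0.00000
  0.53·log₁₀(0.53/0.04) = 0.59477
  0.22·log₁₀(0.22/0.62) = -0.09899
  0.12·log₁₀(0.12/0.21) = -0.02916
D(P‖Q) = 0.4666 dits.

0.4666 dits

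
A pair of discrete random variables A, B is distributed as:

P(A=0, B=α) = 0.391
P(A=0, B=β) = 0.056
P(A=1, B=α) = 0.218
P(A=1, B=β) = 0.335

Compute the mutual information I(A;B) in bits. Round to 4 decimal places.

Marginals: p(A) = (0.4470, 0.5530), p(B) = (0.6090, 0.3910).
I(A;B) = Σ p(x,y)·log₂[p(x,y)/(p(x)p(y))].
  (0,α): 0.391·log₂(1.4363) = 0.20425
  (0,β): 0.056·log₂(0.3204) = -0.09195
  (1,α): 0.218·log₂(0.6473) = -0.13679
  (1,β): 0.335·log₂(1.5493) = 0.21160
Sum = 0.1871 bits.

0.1871 bits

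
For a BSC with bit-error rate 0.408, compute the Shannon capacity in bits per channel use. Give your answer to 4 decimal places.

0.0246 bits

Binary symmetric channel: C = 1 − h₂(ε) where h₂ is the binary entropy function.
h₂(0.408) = −0.408·log₂0.408 − 0.592·log₂0.592 = 0.9754.
C = 1 − 0.9754 = 0.0246 bits per channel use.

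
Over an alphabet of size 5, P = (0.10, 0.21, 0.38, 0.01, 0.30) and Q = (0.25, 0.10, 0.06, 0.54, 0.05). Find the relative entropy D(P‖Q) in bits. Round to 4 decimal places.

D(P‖Q) = Σ p·log₂(p/q).
  0.10·log₂(0.10/0.25) = -0.13219
  0.21·log₂(0.21/0.10) = 0.22478
  0.38·log₂(0.38/0.06) = 1.01193
  0.01·log₂(0.01/0.54) = -0.05755
  0.30·log₂(0.30/0.05) = 0.77549
D(P‖Q) = 1.8225 bits.

1.8225 bits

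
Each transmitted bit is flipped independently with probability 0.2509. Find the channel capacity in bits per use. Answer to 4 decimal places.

0.1873 bits

Binary symmetric channel: C = 1 − h₂(ε) where h₂ is the binary entropy function.
h₂(0.2509) = −0.2509·log₂0.2509 − 0.7491·log₂0.7491 = 0.8127.
C = 1 − 0.8127 = 0.1873 bits per channel use.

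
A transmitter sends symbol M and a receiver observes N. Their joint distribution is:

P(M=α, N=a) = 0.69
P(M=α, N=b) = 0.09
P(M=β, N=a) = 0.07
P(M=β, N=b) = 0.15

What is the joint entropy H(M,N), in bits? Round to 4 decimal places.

1.3611 bits

H(M,N) = −Σ p(x,y)·log₂ p(x,y) over all 4 cells.
  cell (α,a): −0.69·log₂0.69 = 0.36938
  cell (α,b): −0.09·log₂0.09 = 0.31265
  cell (β,a): −0.07·log₂0.07 = 0.26856
  cell (β,b): −0.15·log₂0.15 = 0.41054
Sum = 1.3611 bits.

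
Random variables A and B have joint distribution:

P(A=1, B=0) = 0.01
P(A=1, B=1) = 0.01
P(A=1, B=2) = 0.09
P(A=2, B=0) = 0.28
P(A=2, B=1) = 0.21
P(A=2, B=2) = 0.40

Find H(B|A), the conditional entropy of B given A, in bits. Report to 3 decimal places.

1.461 bits

Marginals: p(A) = (0.1100, 0.8900), p(B) = (0.2900, 0.2200, 0.4900).
H(B|A) = Σ p(A) · H(B|A=·).
  A=1: p=0.1100, H(B|A=1) = 0.8659
  A=2: p=0.8900, H(B|A=2) = 1.5350
Weighted sum = 1.461 bits.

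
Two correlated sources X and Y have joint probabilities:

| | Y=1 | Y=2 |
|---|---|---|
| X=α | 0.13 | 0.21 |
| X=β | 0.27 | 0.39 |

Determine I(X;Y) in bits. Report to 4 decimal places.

Marginals: p(X) = (0.3400, 0.6600), p(Y) = (0.4000, 0.6000).
I(X;Y) = Σ p(x,y)·log₂[p(x,y)/(p(x)p(y))].
  (α,1): 0.13·log₂(0.9559) = -0.00846
  (α,2): 0.21·log₂(1.0294) = 0.00878
  (β,1): 0.27·log₂(1.0227) = 0.00875
  (β,2): 0.39·log₂(0.9848) = -0.00859
Sum = 0.0005 bits.

0.0005 bits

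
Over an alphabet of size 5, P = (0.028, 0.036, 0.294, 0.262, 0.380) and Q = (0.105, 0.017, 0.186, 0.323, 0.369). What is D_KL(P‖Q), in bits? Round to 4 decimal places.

0.1168 bits

D(P‖Q) = Σ p·log₂(p/q).
  0.028·log₂(0.028/0.105) = -0.05339
  0.036·log₂(0.036/0.017) = 0.03897
  0.294·log₂(0.294/0.186) = 0.19419
  0.262·log₂(0.262/0.323) = -0.07912
  0.380·log₂(0.380/0.369) = 0.01610
D(P‖Q) = 0.1168 bits.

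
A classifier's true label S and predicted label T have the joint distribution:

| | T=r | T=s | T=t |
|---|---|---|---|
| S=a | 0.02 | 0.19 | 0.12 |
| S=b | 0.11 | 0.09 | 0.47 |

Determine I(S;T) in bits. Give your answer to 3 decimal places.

0.151 bits

Marginals: p(S) = (0.3300, 0.6700), p(T) = (0.1300, 0.2800, 0.5900).
I(S;T) = H(S) + H(T) − H(S,T).
H(S) = 0.9149, H(T) = 1.3460, H(S,T) = 2.1101.
I(S;T) = 0.9149 + 1.3460 − 2.1101 = 0.151 bits.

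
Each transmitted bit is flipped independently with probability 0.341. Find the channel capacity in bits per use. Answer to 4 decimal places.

0.0742 bits

Binary symmetric channel: C = 1 − h₂(ε) where h₂ is the binary entropy function.
h₂(0.341) = −0.341·log₂0.341 − 0.659·log₂0.659 = 0.9258.
C = 1 − 0.9258 = 0.0742 bits per channel use.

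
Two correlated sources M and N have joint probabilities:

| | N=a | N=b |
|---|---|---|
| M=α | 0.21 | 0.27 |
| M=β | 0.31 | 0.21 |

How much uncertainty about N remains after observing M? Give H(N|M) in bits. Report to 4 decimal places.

Marginals: p(M) = (0.4800, 0.5200), p(N) = (0.5200, 0.4800).
H(N|M) = Σ p(M) · H(N|M=·).
  M=α: p=0.4800, H(N|M=α) = 0.9887
  M=β: p=0.5200, H(N|M=β) = 0.9732
Weighted sum = 0.9806 bits.

0.9806 bits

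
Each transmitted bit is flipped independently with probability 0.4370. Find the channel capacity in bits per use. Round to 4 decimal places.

0.0115 bits

Binary symmetric channel: C = 1 − h₂(ε) where h₂ is the binary entropy function.
h₂(0.4370) = −0.4370·log₂0.4370 − 0.5630·log₂0.5630 = 0.9885.
C = 1 − 0.9885 = 0.0115 bits per channel use.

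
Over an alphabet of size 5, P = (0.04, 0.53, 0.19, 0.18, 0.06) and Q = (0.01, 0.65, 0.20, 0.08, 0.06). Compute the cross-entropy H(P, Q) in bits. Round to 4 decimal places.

H(P,Q) = −Σ p·log₂ q.
  −0.04·log₂(0.01) = 0.26575
  −0.53·log₂(0.65) = 0.32939
  −0.19·log₂(0.20) = 0.44117
  −0.18·log₂(0.08) = 0.65589
  −0.06·log₂(0.06) = 0.24353
H(P,Q) = 1.9357 bits.

1.9357 bits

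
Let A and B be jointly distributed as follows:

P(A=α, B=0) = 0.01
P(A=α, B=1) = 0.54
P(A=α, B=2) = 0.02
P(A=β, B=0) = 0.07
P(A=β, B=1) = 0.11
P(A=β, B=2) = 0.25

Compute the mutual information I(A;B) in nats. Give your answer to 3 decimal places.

Marginals: p(A) = (0.5700, 0.4300), p(B) = (0.0800, 0.6500, 0.2700).
I(A;B) = Σ p(x,y)·ln[p(x,y)/(p(x)p(y))].
  (α,0): 0.01·ln(0.2193) = -0.0152
  (α,1): 0.54·ln(1.4575) = 0.2034
  (α,2): 0.02·ln(0.1300) = -0.0408
  (β,0): 0.07·ln(2.0349) = 0.0497
  (β,1): 0.11·ln(0.3936) = -0.1026
  (β,2): 0.25·ln(2.1533) = 0.1918
Sum = 0.286 nats.

0.286 nats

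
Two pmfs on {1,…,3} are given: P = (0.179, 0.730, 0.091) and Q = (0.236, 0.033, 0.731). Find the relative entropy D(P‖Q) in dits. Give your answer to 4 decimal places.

D(P‖Q) = Σ p·log₁₀(p/q).
  0.179·log₁₀(0.179/0.236) = -0.02149
  0.730·log₁₀(0.730/0.033) = 0.98171
  0.091·log₁₀(0.091/0.731) = -0.08234
D(P‖Q) = 0.8779 dits.

0.8779 dits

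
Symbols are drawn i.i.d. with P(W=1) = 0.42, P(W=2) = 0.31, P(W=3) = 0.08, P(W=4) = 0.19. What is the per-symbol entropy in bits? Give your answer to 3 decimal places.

1.796 bits

H(W) = −Σ p·log₂ p.
  −(0.42)·log₂(0.42) = 0.5256
  −(0.31)·log₂(0.31) = 0.5238
  −(0.08)·log₂(0.08) = 0.2915
  −(0.19)·log₂(0.19) = 0.4552
Sum: 0.5256 + 0.5238 + 0.2915 + 0.4552 = 1.796 bits.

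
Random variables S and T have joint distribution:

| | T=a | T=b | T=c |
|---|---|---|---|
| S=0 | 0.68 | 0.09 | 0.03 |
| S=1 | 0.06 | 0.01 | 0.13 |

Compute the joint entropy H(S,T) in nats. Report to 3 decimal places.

1.064 nats

H(S,T) = −Σ p(x,y)·ln p(x,y) over all 6 cells.
  cell (0,a): −0.68·ln0.68 = 0.2623
  cell (0,b): −0.09·ln0.09 = 0.2167
  cell (0,c): −0.03·ln0.03 = 0.1052
  cell (1,a): −0.06·ln0.06 = 0.1688
  cell (1,b): −0.01·ln0.01 = 0.0461
  cell (1,c): −0.13·ln0.13 = 0.2652
Sum = 1.064 nats.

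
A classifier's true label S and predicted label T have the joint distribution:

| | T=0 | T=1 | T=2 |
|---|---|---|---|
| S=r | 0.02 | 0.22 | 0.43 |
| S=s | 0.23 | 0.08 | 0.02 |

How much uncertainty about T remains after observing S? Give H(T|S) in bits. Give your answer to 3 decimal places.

Marginals: p(S) = (0.6700, 0.3300), p(T) = (0.2500, 0.3000, 0.4500).
H(T|S) = Σ p(S) · H(T|S=·).
  S=r: p=0.6700, H(T|S=r) = 1.0894
  S=s: p=0.3300, H(T|S=s) = 1.1037
Weighted sum = 1.094 bits.

1.094 bits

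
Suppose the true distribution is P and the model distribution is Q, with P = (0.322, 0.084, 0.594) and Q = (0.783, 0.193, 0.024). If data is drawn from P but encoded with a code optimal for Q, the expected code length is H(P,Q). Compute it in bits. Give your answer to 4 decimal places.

3.5092 bits

H(P,Q) = −Σ p·log₂ q.
  −0.322·log₂(0.783) = 0.11364
  −0.084·log₂(0.193) = 0.19936
  −0.594·log₂(0.024) = 3.19621
H(P,Q) = 3.5092 bits.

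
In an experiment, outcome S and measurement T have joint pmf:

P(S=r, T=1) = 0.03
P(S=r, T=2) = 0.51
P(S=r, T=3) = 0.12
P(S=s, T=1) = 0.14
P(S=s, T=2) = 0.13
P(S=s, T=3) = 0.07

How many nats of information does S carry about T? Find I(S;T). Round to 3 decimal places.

Marginals: p(S) = (0.6600, 0.3400), p(T) = (0.1700, 0.6400, 0.1900).
I(S;T) = H(S) + H(T) − H(S,T).
H(S) = 0.6410, H(T) = 0.9024, H(S,T) = 1.4297.
I(S;T) = 0.6410 + 0.9024 − 1.4297 = 0.114 nats.

0.114 nats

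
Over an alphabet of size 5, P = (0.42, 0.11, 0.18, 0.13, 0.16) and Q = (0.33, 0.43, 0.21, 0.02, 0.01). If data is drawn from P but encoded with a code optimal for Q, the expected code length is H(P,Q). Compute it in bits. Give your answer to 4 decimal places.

H(P,Q) = −Σ p·log₂ q.
  −0.42·log₂(0.33) = 0.67177
  −0.11·log₂(0.43) = 0.13394
  −0.18·log₂(0.21) = 0.40528
  −0.13·log₂(0.02) = 0.73370
  −0.16·log₂(0.01) = 1.06302
H(P,Q) = 3.0077 bits.

3.0077 bits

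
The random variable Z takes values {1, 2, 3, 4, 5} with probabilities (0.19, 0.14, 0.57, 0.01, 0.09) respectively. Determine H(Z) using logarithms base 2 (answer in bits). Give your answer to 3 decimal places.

1.694 bits

H(Z) = −Σ p·log₂ p.
  −(0.19)·log₂(0.19) = 0.4552
  −(0.14)·log₂(0.14) = 0.3971
  −(0.57)·log₂(0.57) = 0.4623
  −(0.01)·log₂(0.01) = 0.0664
  −(0.09)·log₂(0.09) = 0.3127
Sum: 0.4552 + 0.3971 + 0.4623 + 0.0664 + 0.3127 = 1.694 bits.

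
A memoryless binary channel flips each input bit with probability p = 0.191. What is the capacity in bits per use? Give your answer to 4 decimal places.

Binary symmetric channel: C = 1 − h₂(ε) where h₂ is the binary entropy function.
h₂(0.191) = −0.191·log₂0.191 − 0.809·log₂0.809 = 0.7036.
C = 1 − 0.7036 = 0.2964 bits per channel use.

0.2964 bits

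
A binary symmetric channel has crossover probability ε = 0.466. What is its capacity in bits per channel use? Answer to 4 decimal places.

Binary symmetric channel: C = 1 − h₂(ε) where h₂ is the binary entropy function.
h₂(0.466) = −0.466·log₂0.466 − 0.534·log₂0.534 = 0.9967.
C = 1 − 0.9967 = 0.0033 bits per channel use.

0.0033 bits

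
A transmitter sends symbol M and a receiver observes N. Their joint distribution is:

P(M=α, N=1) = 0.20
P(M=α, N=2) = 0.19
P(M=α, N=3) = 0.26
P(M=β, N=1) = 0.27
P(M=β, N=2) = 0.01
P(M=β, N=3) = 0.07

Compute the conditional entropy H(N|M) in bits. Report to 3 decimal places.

Chain rule: H(N|M) = H(M,N) − H(M).
Marginals: p(M) = (0.6500, 0.3500), p(N) = (0.4700, 0.2000, 0.3300).
H(M,N) = 2.2699 bits; H(M) = 0.9341 bits.
H(N|M) = 2.2699 − 0.9341 = 1.336 bits.

1.336 bits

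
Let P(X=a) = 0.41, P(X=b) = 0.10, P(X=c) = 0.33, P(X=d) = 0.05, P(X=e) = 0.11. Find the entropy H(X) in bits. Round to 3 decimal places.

1.954 bits

H(X) = −Σ p·log₂ p.
  −(0.41)·log₂(0.41) = 0.5274
  −(0.10)·log₂(0.10) = 0.3322
  −(0.33)·log₂(0.33) = 0.5278
  −(0.05)·log₂(0.05) = 0.2161
  −(0.11)·log₂(0.11) = 0.3503
Sum: 0.5274 + 0.3322 + 0.5278 + 0.2161 + 0.3503 = 1.954 bits.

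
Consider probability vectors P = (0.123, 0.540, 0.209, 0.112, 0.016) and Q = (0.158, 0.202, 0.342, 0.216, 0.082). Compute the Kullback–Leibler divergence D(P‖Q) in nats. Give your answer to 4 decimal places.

0.2975 nats

D(P‖Q) = Σ p·ln(p/q).
  0.123·ln(0.123/0.158) = -0.03080
  0.540·ln(0.540/0.202) = 0.53098
  0.209·ln(0.209/0.342) = -0.10293
  0.112·ln(0.112/0.216) = -0.07356
  0.016·ln(0.016/0.082) = -0.02615
D(P‖Q) = 0.2975 nats.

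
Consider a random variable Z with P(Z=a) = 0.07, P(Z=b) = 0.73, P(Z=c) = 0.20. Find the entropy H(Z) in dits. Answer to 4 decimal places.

H(Z) = −Σ p·log₁₀ p.
  −(0.07)·log₁₀(0.07) = 0.08084
  −(0.73)·log₁₀(0.73) = 0.09977
  −(0.20)·log₁₀(0.20) = 0.13979
Sum: 0.08084 + 0.09977 + 0.13979 = 0.3204 dits.

0.3204 dits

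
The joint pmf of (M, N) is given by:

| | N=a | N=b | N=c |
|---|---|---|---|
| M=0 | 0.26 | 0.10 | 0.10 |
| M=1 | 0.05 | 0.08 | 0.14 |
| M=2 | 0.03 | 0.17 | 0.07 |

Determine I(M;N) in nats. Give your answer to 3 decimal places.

Marginals: p(M) = (0.4600, 0.2700, 0.2700), p(N) = (0.3400, 0.3500, 0.3100).
I(M;N) = H(M) + H(N) − H(M,N).
H(M) = 1.0642, H(N) = 1.0973, H(M,N) = 2.0304.
I(M;N) = 1.0642 + 1.0973 − 2.0304 = 0.131 nats.

0.131 nats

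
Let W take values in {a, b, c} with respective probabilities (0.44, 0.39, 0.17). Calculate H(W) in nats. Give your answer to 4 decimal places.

H(W) = −Σ p·ln p.
  −(0.44)·ln(0.44) = 0.36123
  −(0.39)·ln(0.39) = 0.36723
  −(0.17)·ln(0.17) = 0.30123
Sum: 0.36123 + 0.36723 + 0.30123 = 1.0297 nats.

1.0297 nats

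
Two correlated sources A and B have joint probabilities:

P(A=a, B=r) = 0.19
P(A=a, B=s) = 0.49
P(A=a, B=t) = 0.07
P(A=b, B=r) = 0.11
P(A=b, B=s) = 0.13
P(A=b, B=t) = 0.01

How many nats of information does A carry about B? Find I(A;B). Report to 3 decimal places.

0.017 nats

Marginals: p(A) = (0.7500, 0.2500), p(B) = (0.3000, 0.6200, 0.0800).
I(A;B) = Σ p(x,y)·ln[p(x,y)/(p(x)p(y))].
  (a,r): 0.19·ln(0.8444) = -0.0321
  (a,s): 0.49·ln(1.0538) = 0.0257
  (a,t): 0.07·ln(1.1667) = 0.0108
  (b,r): 0.11·ln(1.4667) = 0.0421
  (b,s): 0.13·ln(0.8387) = -0.0229
  (b,t): 0.01·ln(0.5000) = -0.0069
Sum = 0.017 nats.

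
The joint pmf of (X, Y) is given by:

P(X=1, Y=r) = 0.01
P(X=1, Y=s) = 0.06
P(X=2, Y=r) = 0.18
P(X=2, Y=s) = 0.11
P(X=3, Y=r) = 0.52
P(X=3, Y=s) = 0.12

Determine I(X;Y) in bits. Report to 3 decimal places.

0.104 bits

Marginals: p(X) = (0.0700, 0.2900, 0.6400), p(Y) = (0.7100, 0.2900).
I(X;Y) = H(X) + H(Y) − H(X,Y).
H(X) = 1.1985, H(Y) = 0.8687, H(X,Y) = 1.9632.
I(X;Y) = 1.1985 + 0.8687 − 1.9632 = 0.104 bits.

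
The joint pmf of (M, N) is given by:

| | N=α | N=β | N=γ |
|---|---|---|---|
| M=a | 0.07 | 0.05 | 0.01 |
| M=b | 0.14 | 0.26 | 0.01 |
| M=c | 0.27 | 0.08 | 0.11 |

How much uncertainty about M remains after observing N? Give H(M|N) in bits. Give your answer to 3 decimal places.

Chain rule: H(M|N) = H(M,N) − H(N).
Marginals: p(M) = (0.1300, 0.4100, 0.4600), p(N) = (0.4800, 0.3900, 0.1300).
H(M,N) = 2.6717 bits; H(N) = 1.4207 bits.
H(M|N) = 2.6717 − 1.4207 = 1.251 bits.

1.251 bits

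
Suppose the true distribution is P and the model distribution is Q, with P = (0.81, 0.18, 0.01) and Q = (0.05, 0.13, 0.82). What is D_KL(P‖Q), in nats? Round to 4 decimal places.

2.2704 nats

D(P‖Q) = Σ p·ln(p/q).
  0.81·ln(0.81/0.05) = 2.25586
  0.18·ln(0.18/0.13) = 0.05858
  0.01·ln(0.01/0.82) = -0.04407
D(P‖Q) = 2.2704 nats.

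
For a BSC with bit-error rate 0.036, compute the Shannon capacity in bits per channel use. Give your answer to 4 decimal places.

0.7764 bits

Binary symmetric channel: C = 1 − h₂(ε) where h₂ is the binary entropy function.
h₂(0.036) = −0.036·log₂0.036 − 0.964·log₂0.964 = 0.2236.
C = 1 − 0.2236 = 0.7764 bits per channel use.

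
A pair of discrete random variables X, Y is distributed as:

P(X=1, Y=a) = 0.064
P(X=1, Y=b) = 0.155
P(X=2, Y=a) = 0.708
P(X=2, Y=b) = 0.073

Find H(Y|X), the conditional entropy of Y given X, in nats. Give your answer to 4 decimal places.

Chain rule: H(Y|X) = H(X,Y) − H(X).
Marginals: p(X) = (0.2190, 0.7810), p(Y) = (0.7720, 0.2280).
H(X,Y) = 0.9004 nats; H(X) = 0.5256 nats.
H(Y|X) = 0.9004 − 0.5256 = 0.3748 nats.

0.3748 nats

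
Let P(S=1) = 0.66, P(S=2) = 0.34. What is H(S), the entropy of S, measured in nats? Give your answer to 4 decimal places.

H(S) = −Σ p·ln p.
  −(0.66)·ln(0.66) = 0.27424
  −(0.34)·ln(0.34) = 0.36680
Sum: 0.27424 + 0.36680 = 0.6410 nats.

0.6410 nats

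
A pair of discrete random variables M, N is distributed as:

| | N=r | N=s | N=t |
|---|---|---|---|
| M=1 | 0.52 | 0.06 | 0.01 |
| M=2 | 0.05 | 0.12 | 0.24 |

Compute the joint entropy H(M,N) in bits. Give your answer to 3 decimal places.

1.878 bits

H(M,N) = −Σ p(x,y)·log₂ p(x,y) over all 6 cells.
  cell (1,r): −0.52·log₂0.52 = 0.4906
  cell (1,s): −0.06·log₂0.06 = 0.2435
  cell (1,t): −0.01·log₂0.01 = 0.0664
  cell (2,r): −0.05·log₂0.05 = 0.2161
  cell (2,s): −0.12·log₂0.12 = 0.3671
  cell (2,t): −0.24·log₂0.24 = 0.4941
Sum = 1.878 bits.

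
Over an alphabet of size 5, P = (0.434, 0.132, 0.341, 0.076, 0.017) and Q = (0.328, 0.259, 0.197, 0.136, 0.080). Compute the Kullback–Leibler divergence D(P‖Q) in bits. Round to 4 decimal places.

0.2151 bits

D(P‖Q) = Σ p·log₂(p/q).
  0.434·log₂(0.434/0.328) = 0.17534
  0.132·log₂(0.132/0.259) = -0.12836
  0.341·log₂(0.341/0.197) = 0.26993
  0.076·log₂(0.076/0.136) = -0.06380
  0.017·log₂(0.017/0.080) = -0.03799
D(P‖Q) = 0.2151 bits.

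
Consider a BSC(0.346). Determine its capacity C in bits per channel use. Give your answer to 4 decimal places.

0.0696 bits

Binary symmetric channel: C = 1 − h₂(ε) where h₂ is the binary entropy function.
h₂(0.346) = −0.346·log₂0.346 − 0.654·log₂0.654 = 0.9304.
C = 1 − 0.9304 = 0.0696 bits per channel use.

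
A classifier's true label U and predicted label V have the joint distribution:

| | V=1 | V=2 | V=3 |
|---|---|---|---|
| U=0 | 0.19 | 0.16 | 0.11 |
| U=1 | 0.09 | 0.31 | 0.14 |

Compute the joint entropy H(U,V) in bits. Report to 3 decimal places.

H(U,V) = −Σ p(x,y)·log₂ p(x,y) over all 6 cells.
  cell (0,1): −0.19·log₂0.19 = 0.4552
  cell (0,2): −0.16·log₂0.16 = 0.4230
  cell (0,3): −0.11·log₂0.11 = 0.3503
  cell (1,1): −0.09·log₂0.09 = 0.3127
  cell (1,2): −0.31·log₂0.31 = 0.5238
  cell (1,3): −0.14·log₂0.14 = 0.3971
Sum = 2.462 bits.

2.462 bits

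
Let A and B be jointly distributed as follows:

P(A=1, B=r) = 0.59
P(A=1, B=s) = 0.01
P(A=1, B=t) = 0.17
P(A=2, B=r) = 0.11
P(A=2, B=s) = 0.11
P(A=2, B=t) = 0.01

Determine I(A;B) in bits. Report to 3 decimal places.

Marginals: p(A) = (0.7700, 0.2300), p(B) = (0.7000, 0.1200, 0.1800).
I(A;B) = Σ p(x,y)·log₂[p(x,y)/(p(x)p(y))].
  (1,r): 0.59·log₂(1.0946) = 0.0770
  (1,s): 0.01·log₂(0.1082) = -0.0321
  (1,t): 0.17·log₂(1.2266) = 0.0501
  (2,r): 0.11·log₂(0.6832) = -0.0605
  (2,s): 0.11·log₂(3.9855) = 0.2194
  (2,t): 0.01·log₂(0.2415) = -0.0205
Sum = 0.233 bits.

0.233 bits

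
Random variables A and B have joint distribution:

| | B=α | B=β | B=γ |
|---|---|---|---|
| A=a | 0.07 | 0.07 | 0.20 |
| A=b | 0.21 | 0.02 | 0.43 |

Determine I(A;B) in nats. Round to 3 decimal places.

Marginals: p(A) = (0.3400, 0.6600), p(B) = (0.2800, 0.0900, 0.6300).
I(A;B) = Σ p(x,y)·ln[p(x,y)/(p(x)p(y))].
  (a,α): 0.07·ln(0.7353) = -0.0215
  (a,β): 0.07·ln(2.2876) = 0.0579
  (a,γ): 0.20·ln(0.9337) = -0.0137
  (b,α): 0.21·ln(1.1364) = 0.0268
  (b,β): 0.02·ln(0.3367) = -0.0218
  (b,γ): 0.43·ln(1.0342) = 0.0144
Sum = 0.042 nats.

0.042 nats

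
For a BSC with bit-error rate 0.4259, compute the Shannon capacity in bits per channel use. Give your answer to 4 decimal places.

Binary symmetric channel: C = 1 − h₂(ε) where h₂ is the binary entropy function.
h₂(0.4259) = −0.4259·log₂0.4259 − 0.5741·log₂0.5741 = 0.9841.
C = 1 − 0.9841 = 0.0159 bits per channel use.

0.0159 bits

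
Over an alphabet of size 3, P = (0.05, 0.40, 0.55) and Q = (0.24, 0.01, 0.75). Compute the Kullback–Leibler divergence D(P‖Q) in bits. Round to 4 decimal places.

1.7695 bits

D(P‖Q) = Σ p·log₂(p/q).
  0.05·log₂(0.05/0.24) = -0.11315
  0.40·log₂(0.40/0.01) = 2.12877
  0.55·log₂(0.55/0.75) = -0.24610
D(P‖Q) = 1.7695 bits.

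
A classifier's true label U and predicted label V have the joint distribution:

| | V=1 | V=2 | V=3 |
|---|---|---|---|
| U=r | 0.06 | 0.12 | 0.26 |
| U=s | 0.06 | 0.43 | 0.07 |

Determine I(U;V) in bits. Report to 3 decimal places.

Marginals: p(U) = (0.4400, 0.5600), p(V) = (0.1200, 0.5500, 0.3300).
I(U;V) = Σ p(x,y)·log₂[p(x,y)/(p(x)p(y))].
  (r,1): 0.06·log₂(1.1364) = 0.0111
  (r,2): 0.12·log₂(0.4959) = -0.1214
  (r,3): 0.26·log₂(1.7906) = 0.2185
  (s,1): 0.06·log₂(0.8929) = -0.0098
  (s,2): 0.43·log₂(1.3961) = 0.2070
  (s,3): 0.07·log₂(0.3788) = -0.0980
Sum = 0.207 bits.

0.207 bits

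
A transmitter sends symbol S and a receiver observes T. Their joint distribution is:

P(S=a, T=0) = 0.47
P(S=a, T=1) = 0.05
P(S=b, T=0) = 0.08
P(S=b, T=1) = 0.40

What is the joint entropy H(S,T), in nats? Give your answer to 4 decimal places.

1.0732 nats

H(S,T) = −Σ p(x,y)·ln p(x,y) over all 4 cells.
  cell (a,0): −0.47·ln0.47 = 0.35486
  cell (a,1): −0.05·ln0.05 = 0.14979
  cell (b,0): −0.08·ln0.08 = 0.20206
  cell (b,1): −0.40·ln0.40 = 0.36652
Sum = 1.0732 nats.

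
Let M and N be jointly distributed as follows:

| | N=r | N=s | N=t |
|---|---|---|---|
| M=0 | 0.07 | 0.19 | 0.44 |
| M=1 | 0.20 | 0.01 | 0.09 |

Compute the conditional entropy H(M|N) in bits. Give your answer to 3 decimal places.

Marginals: p(M) = (0.7000, 0.3000), p(N) = (0.2700, 0.2000, 0.5300).
H(M|N) = Σ p(N) · H(M|N=·).
  N=r: p=0.2700, H(M|N=r) = 0.8256
  N=s: p=0.2000, H(M|N=s) = 0.2864
  N=t: p=0.5300, H(M|N=t) = 0.6573
Weighted sum = 0.629 bits.

0.629 bits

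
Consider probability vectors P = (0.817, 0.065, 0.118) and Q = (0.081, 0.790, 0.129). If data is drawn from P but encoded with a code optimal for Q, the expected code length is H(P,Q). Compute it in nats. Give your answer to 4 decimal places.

H(P,Q) = −Σ p·ln q.
  −0.817·ln(0.081) = 2.05337
  −0.065·ln(0.790) = 0.01532
  −0.118·ln(0.129) = 0.24166
H(P,Q) = 2.3104 nats.

2.3104 nats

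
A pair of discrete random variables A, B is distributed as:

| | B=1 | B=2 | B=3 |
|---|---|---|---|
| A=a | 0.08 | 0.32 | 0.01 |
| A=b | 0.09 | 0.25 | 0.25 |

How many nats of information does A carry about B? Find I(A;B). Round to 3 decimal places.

Marginals: p(A) = (0.4100, 0.5900), p(B) = (0.1700, 0.5700, 0.2600).
I(A;B) = H(A) + H(B) − H(A,B).
H(A) = 0.6769, H(B) = 0.9719, H(A,B) = 1.5226.
I(A;B) = 0.6769 + 0.9719 − 1.5226 = 0.126 nats.

0.126 nats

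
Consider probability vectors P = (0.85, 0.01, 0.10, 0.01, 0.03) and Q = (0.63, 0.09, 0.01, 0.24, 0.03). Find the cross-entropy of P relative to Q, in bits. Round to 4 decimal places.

1.4381 bits

H(P,Q) = −Σ p·log₂ q.
  −0.85·log₂(0.63) = 0.56659
  −0.01·log₂(0.09) = 0.03474
  −0.10·log₂(0.01) = 0.66439
  −0.01·log₂(0.24) = 0.02059
  −0.03·log₂(0.03) = 0.15177
H(P,Q) = 1.4381 bits.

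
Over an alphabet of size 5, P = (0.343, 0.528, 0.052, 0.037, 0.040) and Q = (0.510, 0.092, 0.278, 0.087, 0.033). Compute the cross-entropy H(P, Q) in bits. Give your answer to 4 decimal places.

2.5739 bits

H(P,Q) = −Σ p·log₂ q.
  −0.343·log₂(0.510) = 0.33320
  −0.528·log₂(0.092) = 1.81749
  −0.052·log₂(0.278) = 0.09604
  −0.037·log₂(0.087) = 0.13035
  −0.040·log₂(0.033) = 0.19686
H(P,Q) = 2.5739 bits.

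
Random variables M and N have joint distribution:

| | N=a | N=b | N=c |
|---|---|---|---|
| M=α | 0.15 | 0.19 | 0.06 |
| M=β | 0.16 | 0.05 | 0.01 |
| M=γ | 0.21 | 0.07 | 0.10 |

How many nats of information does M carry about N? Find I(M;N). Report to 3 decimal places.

Marginals: p(M) = (0.4000, 0.2200, 0.3800), p(N) = (0.5200, 0.3100, 0.1700).
I(M;N) = Σ p(x,y)·ln[p(x,y)/(p(x)p(y))].
  (α,a): 0.15·ln(0.7212) = -0.0490
  (α,b): 0.19·ln(1.5323) = 0.0811
  (α,c): 0.06·ln(0.8824) = -0.0075
  (β,a): 0.16·ln(1.3986) = 0.0537
  (β,b): 0.05·ln(0.7331) = -0.0155
  (β,c): 0.01·ln(0.2674) = -0.0132
  (γ,a): 0.21·ln(1.0628) = 0.0128
  (γ,b): 0.07·ln(0.5942) = -0.0364
  (γ,c): 0.10·ln(1.5480) = 0.0437
Sum = 0.070 nats.

0.070 nats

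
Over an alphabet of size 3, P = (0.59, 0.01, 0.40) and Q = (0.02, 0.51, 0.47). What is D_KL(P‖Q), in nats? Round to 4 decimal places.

1.8930 nats

D(P‖Q) = Σ p·ln(p/q).
  0.59·ln(0.59/0.02) = 1.99679
  0.01·ln(0.01/0.51) = -0.03932
  0.40·ln(0.40/0.47) = -0.06451
D(P‖Q) = 1.8930 nats.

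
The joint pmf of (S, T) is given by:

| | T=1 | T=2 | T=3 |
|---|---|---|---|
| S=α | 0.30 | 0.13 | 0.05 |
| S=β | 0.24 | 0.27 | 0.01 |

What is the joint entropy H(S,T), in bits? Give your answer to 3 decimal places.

2.190 bits

H(S,T) = −Σ p(x,y)·log₂ p(x,y) over all 6 cells.
  cell (α,1): −0.30·log₂0.30 = 0.5211
  cell (α,2): −0.13·log₂0.13 = 0.3826
  cell (α,3): −0.05·log₂0.05 = 0.2161
  cell (β,1): −0.24·log₂0.24 = 0.4941
  cell (β,2): −0.27·log₂0.27 = 0.5100
  cell (β,3): −0.01·log₂0.01 = 0.0664
Sum = 2.190 bits.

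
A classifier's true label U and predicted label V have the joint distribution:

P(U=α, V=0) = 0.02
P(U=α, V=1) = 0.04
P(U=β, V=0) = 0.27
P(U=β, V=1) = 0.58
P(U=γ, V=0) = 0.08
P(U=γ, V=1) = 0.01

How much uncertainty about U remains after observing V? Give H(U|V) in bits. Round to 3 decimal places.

0.672 bits

Chain rule: H(U|V) = H(U,V) − H(V).
Marginals: p(U) = (0.0600, 0.8500, 0.0900), p(V) = (0.3700, 0.6300).
H(U,V) = 1.6224 bits; H(V) = 0.9507 bits.
H(U|V) = 1.6224 − 0.9507 = 0.672 bits.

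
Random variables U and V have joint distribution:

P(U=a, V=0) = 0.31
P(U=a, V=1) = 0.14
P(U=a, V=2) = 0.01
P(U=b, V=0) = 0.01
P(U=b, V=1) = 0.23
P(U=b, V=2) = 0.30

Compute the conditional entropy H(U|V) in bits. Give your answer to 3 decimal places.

0.482 bits

Marginals: p(U) = (0.4600, 0.5400), p(V) = (0.3200, 0.3700, 0.3100).
H(U|V) = Σ p(V) · H(U|V=·).
  V=0: p=0.3200, H(U|V=0) = 0.2006
  V=1: p=0.3700, H(U|V=1) = 0.9569
  V=2: p=0.3100, H(U|V=2) = 0.2056
Weighted sum = 0.482 bits.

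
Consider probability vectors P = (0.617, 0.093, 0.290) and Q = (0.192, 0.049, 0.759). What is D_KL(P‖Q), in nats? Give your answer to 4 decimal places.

D(P‖Q) = Σ p·ln(p/q).
  0.617·ln(0.617/0.192) = 0.72027
  0.093·ln(0.093/0.049) = 0.05959
  0.290·ln(0.290/0.759) = -0.27902
D(P‖Q) = 0.5008 nats.

0.5008 nats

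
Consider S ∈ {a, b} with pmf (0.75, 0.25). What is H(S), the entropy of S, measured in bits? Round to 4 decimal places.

H(S) = −Σ p·log₂ p.
  −(0.75)·log₂(0.75) = 0.31128
  −(0.25)·log₂(0.25) = 0.50000
Sum: 0.31128 + 0.50000 = 0.8113 bits.

0.8113 bits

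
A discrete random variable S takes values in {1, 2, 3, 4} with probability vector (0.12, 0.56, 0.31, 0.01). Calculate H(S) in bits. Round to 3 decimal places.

1.426 bits

H(S) = −Σ p·log₂ p.
  −(0.12)·log₂(0.12) = 0.3671
  −(0.56)·log₂(0.56) = 0.4684
  −(0.31)·log₂(0.31) = 0.5238
  −(0.01)·log₂(0.01) = 0.0664
Sum: 0.3671 + 0.4684 + 0.5238 + 0.0664 = 1.426 bits.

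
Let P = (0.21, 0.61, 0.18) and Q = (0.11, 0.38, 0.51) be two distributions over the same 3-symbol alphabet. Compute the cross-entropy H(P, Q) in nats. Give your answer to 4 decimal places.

1.1750 nats

H(P,Q) = −Σ p·ln q.
  −0.21·ln(0.11) = 0.46353
  −0.61·ln(0.38) = 0.59023
  −0.18·ln(0.51) = 0.12120
H(P,Q) = 1.1750 nats.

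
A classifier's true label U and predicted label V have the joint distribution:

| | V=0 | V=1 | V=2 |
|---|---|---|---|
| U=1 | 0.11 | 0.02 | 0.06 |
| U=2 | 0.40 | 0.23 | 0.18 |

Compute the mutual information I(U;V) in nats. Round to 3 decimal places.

0.016 nats

Marginals: p(U) = (0.1900, 0.8100), p(V) = (0.5100, 0.2500, 0.2400).
I(U;V) = H(U) + H(V) − H(U,V).
H(U) = 0.4862, H(V) = 1.0325, H(U,V) = 1.5031.
I(U;V) = 0.4862 + 1.0325 − 1.5031 = 0.016 nats.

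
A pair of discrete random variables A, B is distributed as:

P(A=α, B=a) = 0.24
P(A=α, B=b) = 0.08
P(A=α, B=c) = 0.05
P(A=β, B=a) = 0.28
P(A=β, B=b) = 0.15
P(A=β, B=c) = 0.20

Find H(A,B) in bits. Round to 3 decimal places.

2.391 bits

H(A,B) = −Σ p(x,y)·log₂ p(x,y) over all 6 cells.
  cell (α,a): −0.24·log₂0.24 = 0.4941
  cell (α,b): −0.08·log₂0.08 = 0.2915
  cell (α,c): −0.05·log₂0.05 = 0.2161
  cell (β,a): −0.28·log₂0.28 = 0.5142
  cell (β,b): −0.15·log₂0.15 = 0.4105
  cell (β,c): −0.20·log₂0.20 = 0.4644
Sum = 2.391 bits.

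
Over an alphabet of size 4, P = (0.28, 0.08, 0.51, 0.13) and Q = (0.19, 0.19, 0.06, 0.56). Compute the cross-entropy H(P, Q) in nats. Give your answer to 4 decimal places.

2.1081 nats

H(P,Q) = −Σ p·ln q.
  −0.28·ln(0.19) = 0.46500
  −0.08·ln(0.19) = 0.13286
  −0.51·ln(0.06) = 1.43484
  −0.13·ln(0.56) = 0.07538
H(P,Q) = 2.1081 nats.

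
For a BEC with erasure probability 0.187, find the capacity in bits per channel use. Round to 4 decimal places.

Binary erasure channel: capacity C = 1 − ε.
C = 1 − 0.187 = 0.8130 bits per channel use.

0.8130 bits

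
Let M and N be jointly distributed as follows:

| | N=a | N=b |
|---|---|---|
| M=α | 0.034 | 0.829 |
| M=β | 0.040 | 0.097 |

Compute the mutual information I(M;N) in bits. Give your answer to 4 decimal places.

Marginals: p(M) = (0.8630, 0.1370), p(N) = (0.0740, 0.9260).
I(M;N) = H(M) + H(N) − H(M,N).
H(M) = 0.5763, H(N) = 0.3807, H(M,N) = 0.9024.
I(M;N) = 0.5763 + 0.3807 − 0.9024 = 0.0546 bits.

0.0546 bits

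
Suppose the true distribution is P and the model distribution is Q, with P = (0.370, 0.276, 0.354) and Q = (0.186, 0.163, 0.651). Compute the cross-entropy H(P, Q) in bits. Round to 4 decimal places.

H(P,Q) = −Σ p·log₂ q.
  −0.370·log₂(0.186) = 0.89785
  −0.276·log₂(0.163) = 0.72231
  −0.354·log₂(0.651) = 0.21922
H(P,Q) = 1.8394 bits.

1.8394 bits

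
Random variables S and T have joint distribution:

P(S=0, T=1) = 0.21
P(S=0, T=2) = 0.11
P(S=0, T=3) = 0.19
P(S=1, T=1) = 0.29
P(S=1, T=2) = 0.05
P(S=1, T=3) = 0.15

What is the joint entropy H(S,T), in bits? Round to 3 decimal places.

H(S,T) = −Σ p(x,y)·log₂ p(x,y) over all 6 cells.
  cell (0,1): −0.21·log₂0.21 = 0.4728
  cell (0,2): −0.11·log₂0.11 = 0.3503
  cell (0,3): −0.19·log₂0.19 = 0.4552
  cell (1,1): −0.29·log₂0.29 = 0.5179
  cell (1,2): −0.05·log₂0.05 = 0.2161
  cell (1,3): −0.15·log₂0.15 = 0.4105
Sum = 2.423 bits.

2.423 bits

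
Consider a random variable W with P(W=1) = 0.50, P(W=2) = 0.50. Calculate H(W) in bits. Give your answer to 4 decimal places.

1.0000 bits

H(W) = −Σ p·log₂ p.
  −(0.50)·log₂(0.50) = 0.50000
  −(0.50)·log₂(0.50) = 0.50000
Sum: 0.50000 + 0.50000 = 1.0000 bits.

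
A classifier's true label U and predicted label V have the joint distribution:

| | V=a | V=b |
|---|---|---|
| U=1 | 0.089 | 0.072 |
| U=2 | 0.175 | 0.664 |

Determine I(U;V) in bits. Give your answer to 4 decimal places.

Marginals: p(U) = (0.1610, 0.8390), p(V) = (0.2640, 0.7360).
I(U;V) = Σ p(x,y)·log₂[p(x,y)/(p(x)p(y))].
  (1,a): 0.089·log₂(2.0939) = 0.09489
  (1,b): 0.072·log₂(0.6076) = -0.05175
  (2,a): 0.175·log₂(0.7901) = -0.05949
  (2,b): 0.664·log₂(1.0753) = 0.06954
Sum = 0.0532 bits.

0.0532 bits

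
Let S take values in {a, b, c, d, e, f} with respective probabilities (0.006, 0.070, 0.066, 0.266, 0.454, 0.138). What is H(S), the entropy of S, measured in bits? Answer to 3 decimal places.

1.991 bits

H(S) = −Σ p·log₂ p.
  −(0.006)·log₂(0.006) = 0.0443
  −(0.070)·log₂(0.070) = 0.2686
  −(0.066)·log₂(0.066) = 0.2588
  −(0.266)·log₂(0.266) = 0.5082
  −(0.454)·log₂(0.454) = 0.5172
  −(0.138)·log₂(0.138) = 0.3943
Sum: 0.0443 + 0.2686 + 0.2588 + 0.5082 + 0.5172 + 0.3943 = 1.991 bits.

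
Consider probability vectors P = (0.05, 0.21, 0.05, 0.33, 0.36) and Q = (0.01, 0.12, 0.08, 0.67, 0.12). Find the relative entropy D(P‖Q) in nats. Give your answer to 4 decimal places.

0.3363 nats

D(P‖Q) = Σ p·ln(p/q).
  0.05·ln(0.05/0.01) = 0.08047
  0.21·ln(0.21/0.12) = 0.11752
  0.05·ln(0.05/0.08) = -0.02350
  0.33·ln(0.33/0.67) = -0.23370
  0.36·ln(0.36/0.12) = 0.39550
D(P‖Q) = 0.3363 nats.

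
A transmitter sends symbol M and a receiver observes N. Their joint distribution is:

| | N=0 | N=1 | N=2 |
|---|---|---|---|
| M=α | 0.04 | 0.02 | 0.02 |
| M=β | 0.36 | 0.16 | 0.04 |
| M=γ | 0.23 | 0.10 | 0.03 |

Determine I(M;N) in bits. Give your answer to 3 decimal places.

0.015 bits

Marginals: p(M) = (0.0800, 0.5600, 0.3600), p(N) = (0.6300, 0.2800, 0.0900).
I(M;N) = H(M) + H(N) − H(M,N).
H(M) = 1.2906, H(N) = 1.2468, H(M,N) = 2.5225.
I(M;N) = 1.2906 + 1.2468 − 2.5225 = 0.015 bits.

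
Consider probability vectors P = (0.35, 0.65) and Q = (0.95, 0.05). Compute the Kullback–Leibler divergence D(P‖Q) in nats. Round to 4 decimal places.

D(P‖Q) = Σ p·ln(p/q).
  0.35·ln(0.35/0.95) = -0.34949
  0.65·ln(0.65/0.05) = 1.66722
D(P‖Q) = 1.3177 nats.

1.3177 nats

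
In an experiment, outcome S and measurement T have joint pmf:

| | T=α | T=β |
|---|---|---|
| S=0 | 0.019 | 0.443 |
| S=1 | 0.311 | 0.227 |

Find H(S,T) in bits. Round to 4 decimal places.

1.6386 bits

H(S,T) = −Σ p(x,y)·log₂ p(x,y) over all 4 cells.
  cell (0,α): −0.019·log₂0.019 = 0.10864
  cell (0,β): −0.443·log₂0.443 = 0.52036
  cell (1,α): −0.311·log₂0.311 = 0.52404
  cell (1,β): −0.227·log₂0.227 = 0.48561
Sum = 1.6386 bits.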